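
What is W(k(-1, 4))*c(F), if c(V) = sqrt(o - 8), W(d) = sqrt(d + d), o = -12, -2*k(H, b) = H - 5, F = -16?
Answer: 2*I*sqrt(30) ≈ 10.954*I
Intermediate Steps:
k(H, b) = 5/2 - H/2 (k(H, b) = -(H - 5)/2 = -(-5 + H)/2 = 5/2 - H/2)
W(d) = sqrt(2)*sqrt(d) (W(d) = sqrt(2*d) = sqrt(2)*sqrt(d))
c(V) = 2*I*sqrt(5) (c(V) = sqrt(-12 - 8) = sqrt(-20) = 2*I*sqrt(5))
W(k(-1, 4))*c(F) = (sqrt(2)*sqrt(5/2 - 1/2*(-1)))*(2*I*sqrt(5)) = (sqrt(2)*sqrt(5/2 + 1/2))*(2*I*sqrt(5)) = (sqrt(2)*sqrt(3))*(2*I*sqrt(5)) = sqrt(6)*(2*I*sqrt(5)) = 2*I*sqrt(30)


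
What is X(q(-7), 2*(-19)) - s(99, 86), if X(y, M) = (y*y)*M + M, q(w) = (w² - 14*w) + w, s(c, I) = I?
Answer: -744924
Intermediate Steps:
q(w) = w² - 13*w
X(y, M) = M + M*y² (X(y, M) = y²*M + M = M*y² + M = M + M*y²)
X(q(-7), 2*(-19)) - s(99, 86) = (2*(-19))*(1 + (-7*(-13 - 7))²) - 1*86 = -38*(1 + (-7*(-20))²) - 86 = -38*(1 + 140²) - 86 = -38*(1 + 19600) - 86 = -38*19601 - 86 = -744838 - 86 = -744924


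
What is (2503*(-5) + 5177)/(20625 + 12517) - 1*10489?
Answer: -173816888/16571 ≈ -10489.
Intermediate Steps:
(2503*(-5) + 5177)/(20625 + 12517) - 1*10489 = (-12515 + 5177)/33142 - 10489 = -7338*1/33142 - 10489 = -3669/16571 - 10489 = -173816888/16571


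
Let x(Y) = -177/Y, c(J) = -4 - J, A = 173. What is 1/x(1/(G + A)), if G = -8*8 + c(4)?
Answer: -1/17877 ≈ -5.5938e-5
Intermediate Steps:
G = -72 (G = -8*8 + (-4 - 1*4) = -64 + (-4 - 4) = -64 - 8 = -72)
1/x(1/(G + A)) = 1/(-177/(1/(-72 + 173))) = 1/(-177/(1/101)) = 1/(-177/1/101) = 1/(-177*101) = 1/(-17877) = -1/17877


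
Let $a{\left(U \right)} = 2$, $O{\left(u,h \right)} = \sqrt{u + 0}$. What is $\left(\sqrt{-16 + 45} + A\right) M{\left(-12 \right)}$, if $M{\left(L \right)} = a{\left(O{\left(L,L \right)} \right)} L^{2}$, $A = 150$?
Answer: $43200 + 288 \sqrt{29} \approx 44751.0$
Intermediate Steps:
$O{\left(u,h \right)} = \sqrt{u}$
$M{\left(L \right)} = 2 L^{2}$
$\left(\sqrt{-16 + 45} + A\right) M{\left(-12 \right)} = \left(\sqrt{-16 + 45} + 150\right) 2 \left(-12\right)^{2} = \left(\sqrt{29} + 150\right) 2 \cdot 144 = \left(150 + \sqrt{29}\right) 288 = 43200 + 288 \sqrt{29}$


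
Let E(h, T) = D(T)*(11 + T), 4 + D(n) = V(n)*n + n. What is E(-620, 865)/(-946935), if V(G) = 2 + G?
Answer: -6643584/9565 ≈ -694.57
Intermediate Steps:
D(n) = -4 + n + n*(2 + n) (D(n) = -4 + ((2 + n)*n + n) = -4 + (n*(2 + n) + n) = -4 + (n + n*(2 + n)) = -4 + n + n*(2 + n))
E(h, T) = (11 + T)*(-4 + T + T*(2 + T)) (E(h, T) = (-4 + T + T*(2 + T))*(11 + T) = (11 + T)*(-4 + T + T*(2 + T)))
E(-620, 865)/(-946935) = ((11 + 865)*(-4 + 865 + 865*(2 + 865)))/(-946935) = (876*(-4 + 865 + 865*867))*(-1/946935) = (876*(-4 + 865 + 749955))*(-1/946935) = (876*750816)*(-1/946935) = 657714816*(-1/946935) = -6643584/9565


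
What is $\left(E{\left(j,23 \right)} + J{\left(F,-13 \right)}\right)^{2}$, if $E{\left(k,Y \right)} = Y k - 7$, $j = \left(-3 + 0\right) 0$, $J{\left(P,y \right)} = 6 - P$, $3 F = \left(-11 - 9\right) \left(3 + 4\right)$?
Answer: $\frac{18769}{9} \approx 2085.4$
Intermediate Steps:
$F = - \frac{140}{3}$ ($F = \frac{\left(-11 - 9\right) \left(3 + 4\right)}{3} = \frac{\left(-20\right) 7}{3} = \frac{1}{3} \left(-140\right) = - \frac{140}{3} \approx -46.667$)
$j = 0$ ($j = \left(-3\right) 0 = 0$)
$E{\left(k,Y \right)} = -7 + Y k$
$\left(E{\left(j,23 \right)} + J{\left(F,-13 \right)}\right)^{2} = \left(\left(-7 + 23 \cdot 0\right) + \left(6 - - \frac{140}{3}\right)\right)^{2} = \left(\left(-7 + 0\right) + \left(6 + \frac{140}{3}\right)\right)^{2} = \left(-7 + \frac{158}{3}\right)^{2} = \left(\frac{137}{3}\right)^{2} = \frac{18769}{9}$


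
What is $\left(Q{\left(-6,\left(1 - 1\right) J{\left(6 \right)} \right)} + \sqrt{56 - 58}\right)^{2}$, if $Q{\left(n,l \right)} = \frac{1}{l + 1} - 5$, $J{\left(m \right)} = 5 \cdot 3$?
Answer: $\left(4 - i \sqrt{2}\right)^{2} \approx 14.0 - 11.314 i$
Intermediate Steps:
$J{\left(m \right)} = 15$
$Q{\left(n,l \right)} = -5 + \frac{1}{1 + l}$ ($Q{\left(n,l \right)} = \frac{1}{1 + l} - 5 = -5 + \frac{1}{1 + l}$)
$\left(Q{\left(-6,\left(1 - 1\right) J{\left(6 \right)} \right)} + \sqrt{56 - 58}\right)^{2} = \left(\frac{-4 - 5 \left(1 - 1\right) 15}{1 + \left(1 - 1\right) 15} + \sqrt{56 - 58}\right)^{2} = \left(\frac{-4 - 5 \cdot 0 \cdot 15}{1 + 0 \cdot 15} + \sqrt{-2}\right)^{2} = \left(\frac{-4 - 0}{1 + 0} + i \sqrt{2}\right)^{2} = \left(\frac{-4 + 0}{1} + i \sqrt{2}\right)^{2} = \left(1 \left(-4\right) + i \sqrt{2}\right)^{2} = \left(-4 + i \sqrt{2}\right)^{2}$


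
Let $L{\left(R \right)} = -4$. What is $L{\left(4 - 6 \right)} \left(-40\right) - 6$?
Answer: $154$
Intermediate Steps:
$L{\left(4 - 6 \right)} \left(-40\right) - 6 = \left(-4\right) \left(-40\right) - 6 = 160 - 6 = 154$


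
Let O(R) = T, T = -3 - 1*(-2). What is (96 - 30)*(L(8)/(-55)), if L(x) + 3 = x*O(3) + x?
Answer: 18/5 ≈ 3.6000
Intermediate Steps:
T = -1 (T = -3 + 2 = -1)
O(R) = -1
L(x) = -3 (L(x) = -3 + (x*(-1) + x) = -3 + (-x + x) = -3 + 0 = -3)
(96 - 30)*(L(8)/(-55)) = (96 - 30)*(-3/(-55)) = 66*(-3*(-1/55)) = 66*(3/55) = 18/5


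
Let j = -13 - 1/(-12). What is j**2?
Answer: 24025/144 ≈ 166.84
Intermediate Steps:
j = -155/12 (j = -13 - 1*(-1/12) = -13 + 1/12 = -155/12 ≈ -12.917)
j**2 = (-155/12)**2 = 24025/144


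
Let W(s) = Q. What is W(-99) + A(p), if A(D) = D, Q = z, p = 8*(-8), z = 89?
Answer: 25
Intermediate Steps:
p = -64
Q = 89
W(s) = 89
W(-99) + A(p) = 89 - 64 = 25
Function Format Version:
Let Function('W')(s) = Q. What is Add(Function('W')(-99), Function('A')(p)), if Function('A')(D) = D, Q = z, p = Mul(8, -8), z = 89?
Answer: 25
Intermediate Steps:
p = -64
Q = 89
Function('W')(s) = 89
Add(Function('W')(-99), Function('A')(p)) = Add(89, -64) = 25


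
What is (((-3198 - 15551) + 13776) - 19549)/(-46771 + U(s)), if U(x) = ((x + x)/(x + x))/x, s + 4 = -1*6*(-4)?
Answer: 490440/935419 ≈ 0.52430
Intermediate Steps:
s = 20 (s = -4 - 1*6*(-4) = -4 - 6*(-4) = -4 + 24 = 20)
U(x) = 1/x (U(x) = ((2*x)/((2*x)))/x = ((2*x)*(1/(2*x)))/x = 1/x)
(((-3198 - 15551) + 13776) - 19549)/(-46771 + U(s)) = (((-3198 - 15551) + 13776) - 19549)/(-46771 + 1/20) = ((-18749 + 13776) - 19549)/(-46771 + 1/20) = (-4973 - 19549)/(-935419/20) = -24522*(-20/935419) = 490440/935419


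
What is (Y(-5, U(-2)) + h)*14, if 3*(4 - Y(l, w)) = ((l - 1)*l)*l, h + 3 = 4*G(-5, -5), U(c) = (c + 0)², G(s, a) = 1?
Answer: 770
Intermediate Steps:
U(c) = c²
h = 1 (h = -3 + 4*1 = -3 + 4 = 1)
Y(l, w) = 4 - l²*(-1 + l)/3 (Y(l, w) = 4 - (l - 1)*l*l/3 = 4 - (-1 + l)*l*l/3 = 4 - l*(-1 + l)*l/3 = 4 - l²*(-1 + l)/3)
(Y(-5, U(-2)) + h)*14 = ((4 - ⅓*(-5)³ + (⅓)*(-5)²) + 1)*14 = ((4 - ⅓*(-125) + (⅓)*25) + 1)*14 = ((4 + 125/3 + 25/3) + 1)*14 = (54 + 1)*14 = 55*14 = 770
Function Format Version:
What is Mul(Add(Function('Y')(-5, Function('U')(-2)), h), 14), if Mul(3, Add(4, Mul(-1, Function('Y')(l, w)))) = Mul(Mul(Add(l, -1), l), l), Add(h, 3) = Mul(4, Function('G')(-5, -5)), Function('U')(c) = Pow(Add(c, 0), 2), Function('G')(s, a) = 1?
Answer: 770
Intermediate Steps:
Function('U')(c) = Pow(c, 2)
h = 1 (h = Add(-3, Mul(4, 1)) = Add(-3, 4) = 1)
Function('Y')(l, w) = Add(4, Mul(Rational(-1, 3), Pow(l, 2), Add(-1, l))) (Function('Y')(l, w) = Add(4, Mul(Rational(-1, 3), Mul(Mul(Add(l, -1), l), l))) = Add(4, Mul(Rational(-1, 3), Mul(Mul(Add(-1, l), l), l))) = Add(4, Mul(Rational(-1, 3), Mul(Mul(l, Add(-1, l)), l))) = Add(4, Mul(Rational(-1, 3), Mul(Pow(l, 2), Add(-1, l)))) = Add(4, Mul(Rational(-1, 3), Pow(l, 2), Add(-1, l))))
Mul(Add(Function('Y')(-5, Function('U')(-2)), h), 14) = Mul(Add(Add(4, Mul(Rational(-1, 3), Pow(-5, 3)), Mul(Rational(1, 3), Pow(-5, 2))), 1), 14) = Mul(Add(Add(4, Mul(Rational(-1, 3), -125), Mul(Rational(1, 3), 25)), 1), 14) = Mul(Add(Add(4, Rational(125, 3), Rational(25, 3)), 1), 14) = Mul(Add(54, 1), 14) = Mul(55, 14) = 770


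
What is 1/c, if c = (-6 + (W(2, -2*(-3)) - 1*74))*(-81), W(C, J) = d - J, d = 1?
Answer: 1/6885 ≈ 0.00014524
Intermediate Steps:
W(C, J) = 1 - J
c = 6885 (c = (-6 + ((1 - (-2)*(-3)) - 1*74))*(-81) = (-6 + ((1 - 1*6) - 74))*(-81) = (-6 + ((1 - 6) - 74))*(-81) = (-6 + (-5 - 74))*(-81) = (-6 - 79)*(-81) = -85*(-81) = 6885)
1/c = 1/6885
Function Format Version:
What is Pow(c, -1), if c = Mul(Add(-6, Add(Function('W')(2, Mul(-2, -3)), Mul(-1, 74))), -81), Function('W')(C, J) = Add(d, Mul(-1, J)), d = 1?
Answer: Rational(1, 6885) ≈ 0.00014524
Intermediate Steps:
Function('W')(C, J) = Add(1, Mul(-1, J))
c = 6885 (c = Mul(Add(-6, Add(Add(1, Mul(-1, Mul(-2, -3))), Mul(-1, 74))), -81) = Mul(Add(-6, Add(Add(1, Mul(-1, 6)), -74)), -81) = Mul(Add(-6, Add(Add(1, -6), -74)), -81) = Mul(Add(-6, Add(-5, -74)), -81) = Mul(Add(-6, -79), -81) = Mul(-85, -81) = 6885)
Pow(c, -1) = Pow(6885, -1) = Rational(1, 6885)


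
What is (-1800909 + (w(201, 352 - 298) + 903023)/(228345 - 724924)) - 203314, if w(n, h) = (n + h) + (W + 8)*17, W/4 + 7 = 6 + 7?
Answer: -995255956939/496579 ≈ -2.0042e+6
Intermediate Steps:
W = 24 (W = -28 + 4*(6 + 7) = -28 + 4*13 = -28 + 52 = 24)
w(n, h) = 544 + h + n (w(n, h) = (n + h) + (24 + 8)*17 = (h + n) + 32*17 = (h + n) + 544 = 544 + h + n)
(-1800909 + (w(201, 352 - 298) + 903023)/(228345 - 724924)) - 203314 = (-1800909 + ((544 + (352 - 298) + 201) + 903023)/(228345 - 724924)) - 203314 = (-1800909 + ((544 + 54 + 201) + 903023)/(-496579)) - 203314 = (-1800909 + (799 + 903023)*(-1/496579)) - 203314 = (-1800909 + 903822*(-1/496579)) - 203314 = (-1800909 - 903822/496579) - 203314 = -894294494133/496579 - 203314 = -995255956939/496579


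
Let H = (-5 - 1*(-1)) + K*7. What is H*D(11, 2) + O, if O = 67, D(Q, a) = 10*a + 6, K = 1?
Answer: 145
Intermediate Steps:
D(Q, a) = 6 + 10*a
H = 3 (H = (-5 - 1*(-1)) + 1*7 = (-5 + 1) + 7 = -4 + 7 = 3)
H*D(11, 2) + O = 3*(6 + 10*2) + 67 = 3*(6 + 20) + 67 = 3*26 + 67 = 78 + 67 = 145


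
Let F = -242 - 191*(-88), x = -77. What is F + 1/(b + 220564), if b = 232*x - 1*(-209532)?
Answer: 6829035313/412232 ≈ 16566.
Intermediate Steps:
b = 191668 (b = 232*(-77) - 1*(-209532) = -17864 + 209532 = 191668)
F = 16566 (F = -242 + 16808 = 16566)
F + 1/(b + 220564) = 16566 + 1/(191668 + 220564) = 16566 + 1/412232 = 6829035313/412232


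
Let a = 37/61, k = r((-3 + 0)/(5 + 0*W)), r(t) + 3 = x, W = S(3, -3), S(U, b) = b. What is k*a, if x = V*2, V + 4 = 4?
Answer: -111/61 ≈ -1.8197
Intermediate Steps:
V = 0 (V = -4 + 4 = 0)
W = -3
x = 0 (x = 0*2 = 0)
r(t) = -3 (r(t) = -3 + 0 = -3)
k = -3
a = 37/61 (a = 37*(1/61) = 37/61 ≈ 0.60656)
k*a = -3*37/61 = -111/61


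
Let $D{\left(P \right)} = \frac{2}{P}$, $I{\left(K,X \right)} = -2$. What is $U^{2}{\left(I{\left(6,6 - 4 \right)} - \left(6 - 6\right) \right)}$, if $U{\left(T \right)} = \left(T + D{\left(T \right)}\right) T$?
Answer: $36$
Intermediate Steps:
$U{\left(T \right)} = T \left(T + \frac{2}{T}\right)$ ($U{\left(T \right)} = \left(T + \frac{2}{T}\right) T = T \left(T + \frac{2}{T}\right)$)
$U^{2}{\left(I{\left(6,6 - 4 \right)} - \left(6 - 6\right) \right)} = \left(2 + \left(-2 - \left(6 - 6\right)\right)^{2}\right)^{2} = \left(2 + \left(-2 - 0\right)^{2}\right)^{2} = \left(2 + \left(-2 + 0\right)^{2}\right)^{2} = \left(2 + \left(-2\right)^{2}\right)^{2} = \left(2 + 4\right)^{2} = 6^{2} = 36$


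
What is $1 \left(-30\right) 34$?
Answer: $-1020$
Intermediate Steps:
$1 \left(-30\right) 34 = \left(-30\right) 34 = -1020$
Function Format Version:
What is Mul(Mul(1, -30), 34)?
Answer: -1020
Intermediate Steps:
Mul(Mul(1, -30), 34) = Mul(-30, 34) = -1020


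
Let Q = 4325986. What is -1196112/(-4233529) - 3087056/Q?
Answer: -563912666728/1308156227471 ≈ -0.43107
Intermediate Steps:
-1196112/(-4233529) - 3087056/Q = -1196112/(-4233529) - 3087056/4325986 = -1196112*(-1/4233529) - 3087056*1/4325986 = 1196112/4233529 - 220504/308999 = -563912666728/1308156227471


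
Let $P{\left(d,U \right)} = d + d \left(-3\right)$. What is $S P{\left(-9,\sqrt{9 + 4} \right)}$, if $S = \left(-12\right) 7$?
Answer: $-1512$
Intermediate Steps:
$S = -84$
$P{\left(d,U \right)} = - 2 d$ ($P{\left(d,U \right)} = d - 3 d = - 2 d$)
$S P{\left(-9,\sqrt{9 + 4} \right)} = - 84 \left(\left(-2\right) \left(-9\right)\right) = \left(-84\right) 18 = -1512$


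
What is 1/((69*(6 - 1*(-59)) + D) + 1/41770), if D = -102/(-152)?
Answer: 1587260/7119926273 ≈ 0.00022293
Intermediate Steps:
D = 51/76 (D = -102*(-1/152) = 51/76 ≈ 0.67105)
1/((69*(6 - 1*(-59)) + D) + 1/41770) = 1/((69*(6 - 1*(-59)) + 51/76) + 1/41770) = 1/((69*(6 + 59) + 51/76) + 1/41770) = 1/((69*65 + 51/76) + 1/41770) = 1/((4485 + 51/76) + 1/41770) = 1/(340911/76 + 1/41770) = 1/(7119926273/1587260) = 1587260/7119926273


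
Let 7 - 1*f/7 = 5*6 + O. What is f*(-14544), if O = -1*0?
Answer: 2341584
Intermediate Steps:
O = 0
f = -161 (f = 49 - 7*(5*6 + 0) = 49 - 7*(30 + 0) = 49 - 7*30 = 49 - 210 = -161)
f*(-14544) = -161*(-14544) = 2341584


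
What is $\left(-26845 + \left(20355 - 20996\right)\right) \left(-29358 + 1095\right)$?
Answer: $776836818$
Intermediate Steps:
$\left(-26845 + \left(20355 - 20996\right)\right) \left(-29358 + 1095\right) = \left(-26845 + \left(20355 - 20996\right)\right) \left(-28263\right) = \left(-26845 - 641\right) \left(-28263\right) = \left(-27486\right) \left(-28263\right) = 776836818$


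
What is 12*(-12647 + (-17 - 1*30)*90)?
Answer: -202524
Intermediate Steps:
12*(-12647 + (-17 - 1*30)*90) = 12*(-12647 + (-17 - 30)*90) = 12*(-12647 - 47*90) = 12*(-12647 - 4230) = 12*(-16877) = -202524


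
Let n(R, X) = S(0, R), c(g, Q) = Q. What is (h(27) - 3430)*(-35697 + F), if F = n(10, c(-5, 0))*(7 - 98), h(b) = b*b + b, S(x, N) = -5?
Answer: 94237108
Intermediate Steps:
n(R, X) = -5
h(b) = b + b² (h(b) = b² + b = b + b²)
F = 455 (F = -5*(7 - 98) = -5*(-91) = 455)
(h(27) - 3430)*(-35697 + F) = (27*(1 + 27) - 3430)*(-35697 + 455) = (27*28 - 3430)*(-35242) = (756 - 3430)*(-35242) = -2674*(-35242) = 94237108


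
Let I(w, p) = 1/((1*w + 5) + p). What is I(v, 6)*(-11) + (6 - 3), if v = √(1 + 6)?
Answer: 221/114 + 11*√7/114 ≈ 2.1939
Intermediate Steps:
v = √7 ≈ 2.6458
I(w, p) = 1/(5 + p + w) (I(w, p) = 1/((w + 5) + p) = 1/((5 + w) + p) = 1/(5 + p + w))
I(v, 6)*(-11) + (6 - 3) = -11/(5 + 6 + √7) + (6 - 3) = -11/(11 + √7) + 3 = 3 - 11/(11 + √7)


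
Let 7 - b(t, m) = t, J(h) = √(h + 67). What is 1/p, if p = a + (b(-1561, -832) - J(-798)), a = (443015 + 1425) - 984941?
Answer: I/(√731 - 538933*I) ≈ -1.8555e-6 + 9.3087e-11*I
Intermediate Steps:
J(h) = √(67 + h)
b(t, m) = 7 - t
a = -540501 (a = 444440 - 984941 = -540501)
p = -538933 - I*√731 (p = -540501 + ((7 - 1*(-1561)) - √(67 - 798)) = -540501 + ((7 + 1561) - √(-731)) = -540501 + (1568 - I*√731) = -538933 - I*√731 ≈ -5.3893e+5 - 27.037*I)
1/p = 1/(-538933 - I*√731)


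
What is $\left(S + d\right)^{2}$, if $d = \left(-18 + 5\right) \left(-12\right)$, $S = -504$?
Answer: $121104$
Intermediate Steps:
$d = 156$ ($d = \left(-13\right) \left(-12\right) = 156$)
$\left(S + d\right)^{2} = \left(-504 + 156\right)^{2} = \left(-348\right)^{2} = 121104$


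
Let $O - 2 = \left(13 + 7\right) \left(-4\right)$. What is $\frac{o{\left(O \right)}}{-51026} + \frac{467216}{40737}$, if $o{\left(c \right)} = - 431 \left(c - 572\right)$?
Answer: $\frac{6213846533}{1039323081} \approx 5.9787$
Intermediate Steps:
$O = -78$ ($O = 2 + \left(13 + 7\right) \left(-4\right) = 2 + 20 \left(-4\right) = 2 - 80 = -78$)
$o{\left(c \right)} = 246532 - 431 c$ ($o{\left(c \right)} = - 431 \left(-572 + c\right) = 246532 - 431 c$)
$\frac{o{\left(O \right)}}{-51026} + \frac{467216}{40737} = \frac{246532 - -33618}{-51026} + \frac{467216}{40737} = \left(246532 + 33618\right) \left(- \frac{1}{51026}\right) + 467216 \cdot \frac{1}{40737} = 280150 \left(- \frac{1}{51026}\right) + \frac{467216}{40737} = - \frac{140075}{25513} + \frac{467216}{40737} = \frac{6213846533}{1039323081}$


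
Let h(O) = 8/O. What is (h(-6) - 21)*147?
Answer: -3283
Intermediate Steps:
(h(-6) - 21)*147 = (8/(-6) - 21)*147 = (8*(-⅙) - 21)*147 = (-4/3 - 21)*147 = -67/3*147 = -3283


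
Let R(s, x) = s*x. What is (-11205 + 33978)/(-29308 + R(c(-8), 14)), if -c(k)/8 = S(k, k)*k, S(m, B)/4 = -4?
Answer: -7591/14548 ≈ -0.52179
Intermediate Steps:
S(m, B) = -16 (S(m, B) = 4*(-4) = -16)
c(k) = 128*k (c(k) = -(-128)*k = 128*k)
(-11205 + 33978)/(-29308 + R(c(-8), 14)) = (-11205 + 33978)/(-29308 + (128*(-8))*14) = 22773/(-29308 - 1024*14) = 22773/(-29308 - 14336) = 22773/(-43644) = 22773*(-1/43644) = -7591/14548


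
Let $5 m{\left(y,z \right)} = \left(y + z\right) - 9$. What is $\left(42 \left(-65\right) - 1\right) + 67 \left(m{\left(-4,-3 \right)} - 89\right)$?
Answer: $- \frac{44542}{5} \approx -8908.4$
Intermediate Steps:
$m{\left(y,z \right)} = - \frac{9}{5} + \frac{y}{5} + \frac{z}{5}$ ($m{\left(y,z \right)} = \frac{\left(y + z\right) - 9}{5} = \frac{-9 + y + z}{5} = - \frac{9}{5} + \frac{y}{5} + \frac{z}{5}$)
$\left(42 \left(-65\right) - 1\right) + 67 \left(m{\left(-4,-3 \right)} - 89\right) = \left(42 \left(-65\right) - 1\right) + 67 \left(\left(- \frac{9}{5} + \frac{1}{5} \left(-4\right) + \frac{1}{5} \left(-3\right)\right) - 89\right) = \left(-2730 - 1\right) + 67 \left(\left(- \frac{9}{5} - \frac{4}{5} - \frac{3}{5}\right) - 89\right) = -2731 + 67 \left(- \frac{16}{5} - 89\right) = -2731 + 67 \left(- \frac{461}{5}\right) = -2731 - \frac{30887}{5} = - \frac{44542}{5}$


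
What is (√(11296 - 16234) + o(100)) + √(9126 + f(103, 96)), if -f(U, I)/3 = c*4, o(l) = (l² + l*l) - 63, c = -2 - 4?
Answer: 19937 + 3*√1022 + I*√4938 ≈ 20033.0 + 70.271*I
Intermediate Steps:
c = -6
o(l) = -63 + 2*l² (o(l) = (l² + l²) - 63 = 2*l² - 63 = -63 + 2*l²)
f(U, I) = 72 (f(U, I) = -(-18)*4 = -3*(-24) = 72)
(√(11296 - 16234) + o(100)) + √(9126 + f(103, 96)) = (√(11296 - 16234) + (-63 + 2*100²)) + √(9126 + 72) = (√(-4938) + (-63 + 2*10000)) + √9198 = (I*√4938 + (-63 + 20000)) + 3*√1022 = (I*√4938 + 19937) + 3*√1022 = (19937 + I*√4938) + 3*√1022 = 19937 + 3*√1022 + I*√4938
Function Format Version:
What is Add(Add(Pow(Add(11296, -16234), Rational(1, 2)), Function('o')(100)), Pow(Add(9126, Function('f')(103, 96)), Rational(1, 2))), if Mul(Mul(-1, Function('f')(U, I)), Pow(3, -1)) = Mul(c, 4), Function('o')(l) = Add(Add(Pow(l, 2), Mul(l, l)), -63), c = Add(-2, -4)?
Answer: Add(19937, Mul(3, Pow(1022, Rational(1, 2))), Mul(I, Pow(4938, Rational(1, 2)))) ≈ Add(20033., Mul(70.271, I))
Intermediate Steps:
c = -6
Function('o')(l) = Add(-63, Mul(2, Pow(l, 2))) (Function('o')(l) = Add(Add(Pow(l, 2), Pow(l, 2)), -63) = Add(Mul(2, Pow(l, 2)), -63) = Add(-63, Mul(2, Pow(l, 2))))
Function('f')(U, I) = 72 (Function('f')(U, I) = Mul(-3, Mul(-6, 4)) = Mul(-3, -24) = 72)
Add(Add(Pow(Add(11296, -16234), Rational(1, 2)), Function('o')(100)), Pow(Add(9126, Function('f')(103, 96)), Rational(1, 2))) = Add(Add(Pow(Add(11296, -16234), Rational(1, 2)), Add(-63, Mul(2, Pow(100, 2)))), Pow(Add(9126, 72), Rational(1, 2))) = Add(Add(Pow(-4938, Rational(1, 2)), Add(-63, Mul(2, 10000))), Pow(9198, Rational(1, 2))) = Add(Add(Mul(I, Pow(4938, Rational(1, 2))), Add(-63, 20000)), Mul(3, Pow(1022, Rational(1, 2)))) = Add(Add(Mul(I, Pow(4938, Rational(1, 2))), 19937), Mul(3, Pow(1022, Rational(1, 2)))) = Add(Add(19937, Mul(I, Pow(4938, Rational(1, 2)))), Mul(3, Pow(1022, Rational(1, 2)))) = Add(19937, Mul(3, Pow(1022, Rational(1, 2))), Mul(I, Pow(4938, Rational(1, 2))))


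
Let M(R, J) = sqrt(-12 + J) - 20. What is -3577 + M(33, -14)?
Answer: -3597 + I*sqrt(26) ≈ -3597.0 + 5.099*I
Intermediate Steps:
M(R, J) = -20 + sqrt(-12 + J)
-3577 + M(33, -14) = -3577 + (-20 + sqrt(-12 - 14)) = -3577 + (-20 + sqrt(-26)) = -3577 + (-20 + I*sqrt(26)) = -3597 + I*sqrt(26)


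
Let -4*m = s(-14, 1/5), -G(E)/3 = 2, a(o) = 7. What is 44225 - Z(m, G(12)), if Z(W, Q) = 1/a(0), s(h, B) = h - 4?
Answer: 309574/7 ≈ 44225.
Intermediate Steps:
G(E) = -6 (G(E) = -3*2 = -6)
s(h, B) = -4 + h
m = 9/2 (m = -(-4 - 14)/4 = -¼*(-18) = 9/2 ≈ 4.5000)
Z(W, Q) = ⅐ (Z(W, Q) = 1/7 = ⅐)
44225 - Z(m, G(12)) = 44225 - 1*⅐ = 44225 - ⅐ = 309574/7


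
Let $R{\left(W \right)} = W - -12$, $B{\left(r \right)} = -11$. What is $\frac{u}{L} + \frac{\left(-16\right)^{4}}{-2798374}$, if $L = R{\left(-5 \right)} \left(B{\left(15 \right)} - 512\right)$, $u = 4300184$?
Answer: $- \frac{859554502008}{731774801} \approx -1174.6$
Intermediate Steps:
$R{\left(W \right)} = 12 + W$ ($R{\left(W \right)} = W + 12 = 12 + W$)
$L = -3661$ ($L = \left(12 - 5\right) \left(-11 - 512\right) = 7 \left(-523\right) = -3661$)
$\frac{u}{L} + \frac{\left(-16\right)^{4}}{-2798374} = \frac{4300184}{-3661} + \frac{\left(-16\right)^{4}}{-2798374} = 4300184 \left(- \frac{1}{3661}\right) + 65536 \left(- \frac{1}{2798374}\right) = - \frac{614312}{523} - \frac{32768}{1399187} = - \frac{859554502008}{731774801}$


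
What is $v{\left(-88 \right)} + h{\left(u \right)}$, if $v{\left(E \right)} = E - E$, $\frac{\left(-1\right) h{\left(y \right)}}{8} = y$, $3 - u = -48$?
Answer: $-408$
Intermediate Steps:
$u = 51$ ($u = 3 - -48 = 3 + 48 = 51$)
$h{\left(y \right)} = - 8 y$
$v{\left(E \right)} = 0$
$v{\left(-88 \right)} + h{\left(u \right)} = 0 - 408 = -408$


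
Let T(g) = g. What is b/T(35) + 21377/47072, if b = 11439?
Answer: 539204803/1647520 ≈ 327.28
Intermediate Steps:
b/T(35) + 21377/47072 = 11439/35 + 21377/47072 = 539204803/1647520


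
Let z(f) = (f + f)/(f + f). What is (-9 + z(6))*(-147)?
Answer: 1176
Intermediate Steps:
z(f) = 1 (z(f) = (2*f)/((2*f)) = (2*f)*(1/(2*f)) = 1)
(-9 + z(6))*(-147) = (-9 + 1)*(-147) = -8*(-147) = 1176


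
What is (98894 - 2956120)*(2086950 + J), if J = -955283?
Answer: -3233428375742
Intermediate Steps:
(98894 - 2956120)*(2086950 + J) = (98894 - 2956120)*(2086950 - 955283) = -2857226*1131667 = -3233428375742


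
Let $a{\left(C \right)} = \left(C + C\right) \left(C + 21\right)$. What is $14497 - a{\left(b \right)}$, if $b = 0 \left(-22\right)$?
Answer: $14497$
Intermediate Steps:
$b = 0$
$a{\left(C \right)} = 2 C \left(21 + C\right)$
$14497 - a{\left(b \right)} = 14497 - 2 \cdot 0 \left(21 + 0\right) = 14497 - 2 \cdot 0 \cdot 21 = 14497 - 0 = 14497 + 0 = 14497$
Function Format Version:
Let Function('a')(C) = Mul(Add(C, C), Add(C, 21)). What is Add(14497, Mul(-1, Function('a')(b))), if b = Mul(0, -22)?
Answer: 14497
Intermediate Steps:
b = 0
Function('a')(C) = Mul(2, C, Add(21, C)) (Function('a')(C) = Mul(Mul(2, C), Add(21, C)) = Mul(2, C, Add(21, C)))
Add(14497, Mul(-1, Function('a')(b))) = Add(14497, Mul(-1, Mul(2, 0, Add(21, 0)))) = Add(14497, Mul(-1, Mul(2, 0, 21))) = Add(14497, Mul(-1, 0)) = Add(14497, 0) = 14497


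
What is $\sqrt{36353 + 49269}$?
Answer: $\sqrt{85622} \approx 292.61$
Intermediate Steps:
$\sqrt{36353 + 49269} = \sqrt{85622}$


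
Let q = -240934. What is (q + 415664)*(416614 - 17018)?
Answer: 69821409080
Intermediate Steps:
(q + 415664)*(416614 - 17018) = (-240934 + 415664)*(416614 - 17018) = 174730*399596 = 69821409080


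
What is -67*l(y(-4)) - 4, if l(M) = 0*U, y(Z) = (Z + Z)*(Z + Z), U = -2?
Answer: -4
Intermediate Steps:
y(Z) = 4*Z**2 (y(Z) = (2*Z)*(2*Z) = 4*Z**2)
l(M) = 0 (l(M) = 0*(-2) = 0)
-67*l(y(-4)) - 4 = -67*0 - 4 = 0 - 4 = -4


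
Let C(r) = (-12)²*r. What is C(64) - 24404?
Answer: -15188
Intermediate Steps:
C(r) = 144*r
C(64) - 24404 = 144*64 - 24404 = 9216 - 24404 = -15188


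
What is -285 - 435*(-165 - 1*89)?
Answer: 110205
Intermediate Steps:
-285 - 435*(-165 - 1*89) = -285 - 435*(-165 - 89) = -285 - 435*(-254) = -285 + 110490 = 110205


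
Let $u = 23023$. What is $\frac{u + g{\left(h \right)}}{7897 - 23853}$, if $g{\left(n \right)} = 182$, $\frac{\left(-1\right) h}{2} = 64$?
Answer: $- \frac{23205}{15956} \approx -1.4543$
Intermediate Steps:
$h = -128$ ($h = \left(-2\right) 64 = -128$)
$\frac{u + g{\left(h \right)}}{7897 - 23853} = \frac{23023 + 182}{7897 - 23853} = \frac{23205}{-15956} = 23205 \left(- \frac{1}{15956}\right) = - \frac{23205}{15956}$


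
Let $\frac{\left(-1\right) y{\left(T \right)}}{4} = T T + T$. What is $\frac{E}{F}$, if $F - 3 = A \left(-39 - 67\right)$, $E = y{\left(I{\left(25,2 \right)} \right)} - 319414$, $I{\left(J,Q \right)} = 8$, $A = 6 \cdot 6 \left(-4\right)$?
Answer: $- \frac{319702}{15267} \approx -20.941$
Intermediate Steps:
$A = -144$ ($A = 36 \left(-4\right) = -144$)
$y{\left(T \right)} = - 4 T - 4 T^{2}$ ($y{\left(T \right)} = - 4 \left(T T + T\right) = - 4 \left(T^{2} + T\right) = - 4 \left(T + T^{2}\right) = - 4 T - 4 T^{2}$)
$E = -319702$ ($E = \left(-4\right) 8 \left(1 + 8\right) - 319414 = \left(-4\right) 8 \cdot 9 - 319414 = -288 - 319414 = -319702$)
$F = 15267$ ($F = 3 - 144 \left(-39 - 67\right) = 3 - -15264 = 3 + 15264 = 15267$)
$\frac{E}{F} = - \frac{319702}{15267}$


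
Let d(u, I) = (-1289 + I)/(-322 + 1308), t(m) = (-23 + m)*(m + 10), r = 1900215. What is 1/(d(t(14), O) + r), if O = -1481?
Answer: 493/936804610 ≈ 5.2626e-7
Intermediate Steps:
t(m) = (-23 + m)*(10 + m)
d(u, I) = -1289/986 + I/986 (d(u, I) = (-1289 + I)/986 = (-1289 + I)*(1/986) = -1289/986 + I/986)
1/(d(t(14), O) + r) = 1/((-1289/986 + (1/986)*(-1481)) + 1900215) = 1/((-1289/986 - 1481/986) + 1900215) = 1/(-1385/493 + 1900215) = 1/(936804610/493) = 493/936804610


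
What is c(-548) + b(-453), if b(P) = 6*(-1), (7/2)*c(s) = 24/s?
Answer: -5766/959 ≈ -6.0125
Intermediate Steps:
c(s) = 48/(7*s) (c(s) = 2*(24/s)/7 = 48/(7*s))
b(P) = -6
c(-548) + b(-453) = (48/7)/(-548) - 6 = (48/7)*(-1/548) - 6 = -12/959 - 6 = -5766/959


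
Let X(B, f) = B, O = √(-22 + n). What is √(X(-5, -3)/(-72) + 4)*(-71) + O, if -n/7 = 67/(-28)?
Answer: -71*√586/12 + I*√21/2 ≈ -143.23 + 2.2913*I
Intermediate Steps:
n = 67/4 (n = -469/(-28) = -469*(-1)/28 = -7*(-67/28) = 67/4 ≈ 16.750)
O = I*√21/2 (O = √(-22 + 67/4) = √(-21/4) = I*√21/2 ≈ 2.2913*I)
√(X(-5, -3)/(-72) + 4)*(-71) + O = √(-5/(-72) + 4)*(-71) + I*√21/2 = √(-5*(-1/72) + 4)*(-71) + I*√21/2 = √(5/72 + 4)*(-71) + I*√21/2 = √(293/72)*(-71) + I*√21/2 = (√586/12)*(-71) + I*√21/2 = -71*√586/12 + I*√21/2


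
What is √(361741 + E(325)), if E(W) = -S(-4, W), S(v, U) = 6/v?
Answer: 7*√29530/2 ≈ 601.45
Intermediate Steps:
E(W) = 3/2 (E(W) = -6/(-4) = -6*(-1)/4 = -1*(-3/2) = 3/2)
√(361741 + E(325)) = √(361741 + 3/2) = √(723485/2) = 7*√29530/2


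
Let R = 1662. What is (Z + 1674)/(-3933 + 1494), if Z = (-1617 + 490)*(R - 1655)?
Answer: 6215/2439 ≈ 2.5482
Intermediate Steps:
Z = -7889 (Z = (-1617 + 490)*(1662 - 1655) = -1127*7 = -7889)
(Z + 1674)/(-3933 + 1494) = (-7889 + 1674)/(-3933 + 1494) = -6215/(-2439) = -6215*(-1/2439) = 6215/2439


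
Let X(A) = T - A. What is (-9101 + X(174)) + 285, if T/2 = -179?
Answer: -9348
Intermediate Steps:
T = -358 (T = 2*(-179) = -358)
X(A) = -358 - A
(-9101 + X(174)) + 285 = (-9101 + (-358 - 1*174)) + 285 = (-9101 + (-358 - 174)) + 285 = (-9101 - 532) + 285 = -9633 + 285 = -9348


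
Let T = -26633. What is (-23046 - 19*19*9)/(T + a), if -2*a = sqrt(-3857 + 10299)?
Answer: 466876490/472876719 - 8765*sqrt(6442)/472876719 ≈ 0.98582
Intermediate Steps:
a = -sqrt(6442)/2 (a = -sqrt(-3857 + 10299)/2 = -sqrt(6442)/2 ≈ -40.131)
(-23046 - 19*19*9)/(T + a) = (-23046 - 19*19*9)/(-26633 - sqrt(6442)/2) = (-23046 - 361*9)/(-26633 - sqrt(6442)/2) = (-23046 - 3249)/(-26633 - sqrt(6442)/2) = -26295/(-26633 - sqrt(6442)/2)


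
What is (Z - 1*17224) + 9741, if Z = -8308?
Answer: -15791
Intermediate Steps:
(Z - 1*17224) + 9741 = (-8308 - 1*17224) + 9741 = (-8308 - 17224) + 9741 = -25532 + 9741 = -15791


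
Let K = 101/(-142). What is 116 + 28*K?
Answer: 6822/71 ≈ 96.084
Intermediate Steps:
K = -101/142 (K = 101*(-1/142) = -101/142 ≈ -0.71127)
116 + 28*K = 116 + 28*(-101/142) = 116 - 1414/71 = 6822/71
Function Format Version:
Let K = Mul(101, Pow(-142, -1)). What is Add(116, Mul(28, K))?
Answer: Rational(6822, 71) ≈ 96.084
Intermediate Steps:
K = Rational(-101, 142) (K = Mul(101, Rational(-1, 142)) = Rational(-101, 142) ≈ -0.71127)
Add(116, Mul(28, K)) = Add(116, Mul(28, Rational(-101, 142))) = Add(116, Rational(-1414, 71)) = Rational(6822, 71)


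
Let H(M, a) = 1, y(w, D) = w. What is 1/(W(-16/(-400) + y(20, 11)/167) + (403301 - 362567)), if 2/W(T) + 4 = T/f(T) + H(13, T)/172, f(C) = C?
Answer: 515/20977666 ≈ 2.4550e-5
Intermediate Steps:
W(T) = -344/515 (W(T) = 2/(-4 + (T/T + 1/172)) = 2/(-4 + (1 + 1*(1/172))) = 2/(-4 + (1 + 1/172)) = 2/(-4 + 173/172) = 2/(-515/172) = 2*(-172/515) = -344/515)
1/(W(-16/(-400) + y(20, 11)/167) + (403301 - 362567)) = 1/(-344/515 + (403301 - 362567)) = 1/(-344/515 + 40734) = 1/(20977666/515) = 515/20977666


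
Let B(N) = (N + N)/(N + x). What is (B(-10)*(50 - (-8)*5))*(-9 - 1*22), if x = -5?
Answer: -3720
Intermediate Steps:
B(N) = 2*N/(-5 + N) (B(N) = (N + N)/(N - 5) = (2*N)/(-5 + N) = 2*N/(-5 + N))
(B(-10)*(50 - (-8)*5))*(-9 - 1*22) = ((2*(-10)/(-5 - 10))*(50 - (-8)*5))*(-9 - 1*22) = ((2*(-10)/(-15))*(50 - 1*(-40)))*(-9 - 22) = ((2*(-10)*(-1/15))*(50 + 40))*(-31) = ((4/3)*90)*(-31) = 120*(-31) = -3720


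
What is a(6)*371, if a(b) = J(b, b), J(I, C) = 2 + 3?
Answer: 1855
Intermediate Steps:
J(I, C) = 5
a(b) = 5
a(6)*371 = 5*371 = 1855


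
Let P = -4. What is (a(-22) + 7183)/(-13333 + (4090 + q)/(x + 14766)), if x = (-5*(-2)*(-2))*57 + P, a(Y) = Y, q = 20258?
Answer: -48773571/90798889 ≈ -0.53716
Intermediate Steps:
x = -1144 (x = (-5*(-2)*(-2))*57 - 4 = (10*(-2))*57 - 4 = -20*57 - 4 = -1140 - 4 = -1144)
(a(-22) + 7183)/(-13333 + (4090 + q)/(x + 14766)) = (-22 + 7183)/(-13333 + (4090 + 20258)/(-1144 + 14766)) = 7161/(-13333 + 24348/13622) = 7161/(-13333 + 24348*(1/13622)) = 7161/(-13333 + 12174/6811) = 7161/(-90798889/6811) = 7161*(-6811/90798889) = -48773571/90798889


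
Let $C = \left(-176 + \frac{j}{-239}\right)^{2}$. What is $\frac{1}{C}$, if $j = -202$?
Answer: $\frac{57121}{1752427044} \approx 3.2595 \cdot 10^{-5}$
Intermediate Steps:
$C = \frac{1752427044}{57121}$ ($C = \left(-176 - \frac{202}{-239}\right)^{2} = \left(-176 - - \frac{202}{239}\right)^{2} = \left(-176 + \frac{202}{239}\right)^{2} = \left(- \frac{41862}{239}\right)^{2} = \frac{1752427044}{57121} \approx 30679.0$)
$\frac{1}{C} = \frac{1}{\frac{1752427044}{57121}} = \frac{57121}{1752427044}$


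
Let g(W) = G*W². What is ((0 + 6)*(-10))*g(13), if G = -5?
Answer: 50700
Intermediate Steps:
g(W) = -5*W²
((0 + 6)*(-10))*g(13) = ((0 + 6)*(-10))*(-5*13²) = (6*(-10))*(-5*169) = -60*(-845) = 50700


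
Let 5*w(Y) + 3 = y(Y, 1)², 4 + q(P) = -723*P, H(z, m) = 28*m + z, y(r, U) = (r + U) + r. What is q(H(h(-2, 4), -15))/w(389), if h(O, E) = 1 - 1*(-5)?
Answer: 748295/303419 ≈ 2.4662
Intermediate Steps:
h(O, E) = 6 (h(O, E) = 1 + 5 = 6)
y(r, U) = U + 2*r (y(r, U) = (U + r) + r = U + 2*r)
H(z, m) = z + 28*m
q(P) = -4 - 723*P
w(Y) = -⅗ + (1 + 2*Y)²/5
q(H(h(-2, 4), -15))/w(389) = (-4 - 723*(6 + 28*(-15)))/(-⅗ + (1 + 2*389)²/5) = (-4 - 723*(6 - 420))/(-⅗ + (1 + 778)²/5) = (-4 - 723*(-414))/(-⅗ + (⅕)*779²) = (-4 + 299322)/(-⅗ + (⅕)*606841) = 299318/(-⅗ + 606841/5) = 299318/(606838/5) = 299318*(5/606838) = 748295/303419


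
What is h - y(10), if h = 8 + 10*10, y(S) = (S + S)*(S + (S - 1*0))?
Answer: -292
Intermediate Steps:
y(S) = 4*S² (y(S) = (2*S)*(S + (S + 0)) = (2*S)*(S + S) = (2*S)*(2*S) = 4*S²)
h = 108 (h = 8 + 100 = 108)
h - y(10) = 108 - 4*10² = 108 - 4*100 = 108 - 1*400 = 108 - 400 = -292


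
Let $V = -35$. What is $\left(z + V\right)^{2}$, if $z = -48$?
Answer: $6889$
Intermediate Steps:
$\left(z + V\right)^{2} = \left(-48 - 35\right)^{2} = \left(-83\right)^{2} = 6889$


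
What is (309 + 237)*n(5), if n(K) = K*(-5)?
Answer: -13650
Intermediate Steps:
n(K) = -5*K
(309 + 237)*n(5) = (309 + 237)*(-5*5) = 546*(-25) = -13650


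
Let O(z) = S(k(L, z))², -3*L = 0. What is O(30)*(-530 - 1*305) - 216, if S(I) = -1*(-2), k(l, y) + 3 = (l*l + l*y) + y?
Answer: -3556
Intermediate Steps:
L = 0 (L = -⅓*0 = 0)
k(l, y) = -3 + y + l² + l*y (k(l, y) = -3 + ((l*l + l*y) + y) = -3 + ((l² + l*y) + y) = -3 + (y + l² + l*y) = -3 + y + l² + l*y)
S(I) = 2
O(z) = 4 (O(z) = 2² = 4)
O(30)*(-530 - 1*305) - 216 = 4*(-530 - 1*305) - 216 = 4*(-530 - 305) - 216 = 4*(-835) - 216 = -3340 - 216 = -3556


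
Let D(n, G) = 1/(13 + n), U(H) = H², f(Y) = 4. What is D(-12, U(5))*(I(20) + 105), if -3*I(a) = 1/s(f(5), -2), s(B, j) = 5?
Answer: 1574/15 ≈ 104.93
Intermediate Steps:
I(a) = -1/15 (I(a) = -⅓/5 = -⅓*⅕ = -1/15)
D(-12, U(5))*(I(20) + 105) = (-1/15 + 105)/(13 - 12) = (1574/15)/1 = 1*(1574/15) = 1574/15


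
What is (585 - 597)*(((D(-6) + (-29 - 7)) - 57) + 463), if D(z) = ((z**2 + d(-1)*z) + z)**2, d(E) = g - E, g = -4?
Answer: -32088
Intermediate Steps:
d(E) = -4 - E
D(z) = (z**2 - 2*z)**2 (D(z) = ((z**2 + (-4 - 1*(-1))*z) + z)**2 = ((z**2 + (-4 + 1)*z) + z)**2 = ((z**2 - 3*z) + z)**2 = (z**2 - 2*z)**2)
(585 - 597)*(((D(-6) + (-29 - 7)) - 57) + 463) = (585 - 597)*((((-6)**2*(-2 - 6)**2 + (-29 - 7)) - 57) + 463) = -12*(((36*(-8)**2 - 36) - 57) + 463) = -12*(((36*64 - 36) - 57) + 463) = -12*(((2304 - 36) - 57) + 463) = -12*((2268 - 57) + 463) = -12*(2211 + 463) = -12*2674 = -32088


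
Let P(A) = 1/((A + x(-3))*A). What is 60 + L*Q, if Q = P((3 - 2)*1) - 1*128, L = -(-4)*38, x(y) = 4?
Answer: -96828/5 ≈ -19366.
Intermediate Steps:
L = 152 (L = -4*(-38) = 152)
P(A) = 1/(A*(4 + A)) (P(A) = 1/((A + 4)*A) = 1/((4 + A)*A) = 1/(A*(4 + A)))
Q = -639/5 (Q = 1/((((3 - 2)*1))*(4 + (3 - 2)*1)) - 1*128 = 1/(((1*1))*(4 + 1*1)) - 128 = 1/(1*(4 + 1)) - 128 = 1/5 - 128 = 1*(⅕) - 128 = ⅕ - 128 = -639/5 ≈ -127.80)
60 + L*Q = 60 + 152*(-639/5) = 60 - 97128/5 = -96828/5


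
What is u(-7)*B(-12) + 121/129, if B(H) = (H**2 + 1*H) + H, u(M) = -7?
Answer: -108239/129 ≈ -839.06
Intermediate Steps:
B(H) = H**2 + 2*H (B(H) = (H**2 + H) + H = (H + H**2) + H = H**2 + 2*H)
u(-7)*B(-12) + 121/129 = -(-84)*(2 - 12) + 121/129 = -(-84)*(-10) + 121*(1/129) = -7*120 + 121/129 = -840 + 121/129 = -108239/129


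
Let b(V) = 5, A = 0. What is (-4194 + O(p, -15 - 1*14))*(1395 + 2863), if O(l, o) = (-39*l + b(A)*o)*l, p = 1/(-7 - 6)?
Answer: -231550040/13 ≈ -1.7812e+7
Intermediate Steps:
p = -1/13 (p = 1/(-13) = -1/13 ≈ -0.076923)
O(l, o) = l*(-39*l + 5*o) (O(l, o) = (-39*l + 5*o)*l = l*(-39*l + 5*o))
(-4194 + O(p, -15 - 1*14))*(1395 + 2863) = (-4194 - (-39*(-1/13) + 5*(-15 - 1*14))/13)*(1395 + 2863) = (-4194 - (3 + 5*(-15 - 14))/13)*4258 = (-4194 - (3 + 5*(-29))/13)*4258 = (-4194 - (3 - 145)/13)*4258 = (-4194 - 1/13*(-142))*4258 = (-4194 + 142/13)*4258 = -54380/13*4258 = -231550040/13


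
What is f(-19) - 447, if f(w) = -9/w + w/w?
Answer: -8465/19 ≈ -445.53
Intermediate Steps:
f(w) = 1 - 9/w (f(w) = -9/w + 1 = 1 - 9/w)
f(-19) - 447 = (-9 - 19)/(-19) - 447 = -1/19*(-28) - 447 = 28/19 - 447 = -8465/19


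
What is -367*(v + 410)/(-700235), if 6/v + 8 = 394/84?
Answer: 20822846/97332665 ≈ 0.21393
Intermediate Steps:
v = -252/139 (v = 6/(-8 + 394/84) = 6/(-8 + 394*(1/84)) = 6/(-8 + 197/42) = 6/(-139/42) = 6*(-42/139) = -252/139 ≈ -1.8130)
-367*(v + 410)/(-700235) = -367*(-252/139 + 410)/(-700235) = -367*56738/139*(-1/700235) = -20822846/139*(-1/700235) = 20822846/97332665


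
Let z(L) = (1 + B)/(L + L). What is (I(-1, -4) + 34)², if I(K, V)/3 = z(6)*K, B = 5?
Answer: 4225/4 ≈ 1056.3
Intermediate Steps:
z(L) = 3/L (z(L) = (1 + 5)/(L + L) = 6/((2*L)) = 6*(1/(2*L)) = 3/L)
I(K, V) = 3*K/2 (I(K, V) = 3*((3/6)*K) = 3*((3*(⅙))*K) = 3*(K/2) = 3*K/2)
(I(-1, -4) + 34)² = ((3/2)*(-1) + 34)² = (-3/2 + 34)² = (65/2)² = 4225/4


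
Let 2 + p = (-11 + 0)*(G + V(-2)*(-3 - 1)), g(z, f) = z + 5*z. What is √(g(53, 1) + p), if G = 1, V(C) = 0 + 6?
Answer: √569 ≈ 23.854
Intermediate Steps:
V(C) = 6
g(z, f) = 6*z
p = 251 (p = -2 + (-11 + 0)*(1 + 6*(-3 - 1)) = -2 - 11*(1 + 6*(-4)) = -2 - 11*(1 - 24) = -2 - 11*(-23) = -2 + 253 = 251)
√(g(53, 1) + p) = √(6*53 + 251) = √(318 + 251) = √569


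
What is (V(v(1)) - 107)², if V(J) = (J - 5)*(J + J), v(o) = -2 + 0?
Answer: 6241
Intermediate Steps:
v(o) = -2
V(J) = 2*J*(-5 + J) (V(J) = (-5 + J)*(2*J) = 2*J*(-5 + J))
(V(v(1)) - 107)² = (2*(-2)*(-5 - 2) - 107)² = (2*(-2)*(-7) - 107)² = (28 - 107)² = (-79)² = 6241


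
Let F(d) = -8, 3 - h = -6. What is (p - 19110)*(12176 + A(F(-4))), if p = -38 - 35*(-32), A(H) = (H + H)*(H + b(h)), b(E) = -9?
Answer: -224412544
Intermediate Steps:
h = 9 (h = 3 - 1*(-6) = 3 + 6 = 9)
A(H) = 2*H*(-9 + H) (A(H) = (H + H)*(H - 9) = (2*H)*(-9 + H) = 2*H*(-9 + H))
p = 1082 (p = -38 + 1120 = 1082)
(p - 19110)*(12176 + A(F(-4))) = (1082 - 19110)*(12176 + 2*(-8)*(-9 - 8)) = -18028*(12176 + 2*(-8)*(-17)) = -18028*(12176 + 272) = -18028*12448 = -224412544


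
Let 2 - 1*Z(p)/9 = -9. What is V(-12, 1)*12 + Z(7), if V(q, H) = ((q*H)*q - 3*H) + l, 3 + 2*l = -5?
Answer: 1743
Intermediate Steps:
l = -4 (l = -3/2 + (1/2)*(-5) = -3/2 - 5/2 = -4)
V(q, H) = -4 - 3*H + H*q**2 (V(q, H) = ((q*H)*q - 3*H) - 4 = ((H*q)*q - 3*H) - 4 = (H*q**2 - 3*H) - 4 = (-3*H + H*q**2) - 4 = -4 - 3*H + H*q**2)
Z(p) = 99 (Z(p) = 18 - 9*(-9) = 18 + 81 = 99)
V(-12, 1)*12 + Z(7) = (-4 - 3*1 + 1*(-12)**2)*12 + 99 = (-4 - 3 + 1*144)*12 + 99 = (-4 - 3 + 144)*12 + 99 = 137*12 + 99 = 1644 + 99 = 1743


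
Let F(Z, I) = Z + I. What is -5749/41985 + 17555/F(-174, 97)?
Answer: -737489348/3232845 ≈ -228.12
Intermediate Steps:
F(Z, I) = I + Z
-5749/41985 + 17555/F(-174, 97) = -5749/41985 + 17555/(97 - 174) = -5749*1/41985 + 17555/(-77) = -5749/41985 + 17555*(-1/77) = -5749/41985 - 17555/77 = -737489348/3232845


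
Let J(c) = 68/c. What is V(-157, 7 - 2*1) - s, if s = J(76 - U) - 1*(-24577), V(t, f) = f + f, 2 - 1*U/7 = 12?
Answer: -1793425/73 ≈ -24567.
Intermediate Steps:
U = -70 (U = 14 - 7*12 = 14 - 84 = -70)
V(t, f) = 2*f
s = 1794155/73 (s = 68/(76 - 1*(-70)) - 1*(-24577) = 68/(76 + 70) + 24577 = 68/146 + 24577 = 68*(1/146) + 24577 = 34/73 + 24577 = 1794155/73 ≈ 24577.)
V(-157, 7 - 2*1) - s = 2*(7 - 2*1) - 1*1794155/73 = 2*(7 - 2) - 1794155/73 = 2*5 - 1794155/73 = 10 - 1794155/73 = -1793425/73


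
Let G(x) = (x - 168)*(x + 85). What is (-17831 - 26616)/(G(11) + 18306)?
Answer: -44447/3234 ≈ -13.744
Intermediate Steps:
G(x) = (-168 + x)*(85 + x)
(-17831 - 26616)/(G(11) + 18306) = (-17831 - 26616)/((-14280 + 11² - 83*11) + 18306) = -44447/((-14280 + 121 - 913) + 18306) = -44447/(-15072 + 18306) = -44447/3234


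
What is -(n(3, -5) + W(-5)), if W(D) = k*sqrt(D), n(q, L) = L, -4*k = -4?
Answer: 5 - I*sqrt(5) ≈ 5.0 - 2.2361*I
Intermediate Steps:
k = 1 (k = -1/4*(-4) = 1)
W(D) = sqrt(D) (W(D) = 1*sqrt(D) = sqrt(D))
-(n(3, -5) + W(-5)) = -(-5 + sqrt(-5)) = -(-5 + I*sqrt(5)) = 5 - I*sqrt(5)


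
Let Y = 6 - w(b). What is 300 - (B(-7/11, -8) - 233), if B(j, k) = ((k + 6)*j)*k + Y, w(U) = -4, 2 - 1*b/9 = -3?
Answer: 5865/11 ≈ 533.18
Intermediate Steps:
b = 45 (b = 18 - 9*(-3) = 18 + 27 = 45)
Y = 10 (Y = 6 - 1*(-4) = 6 + 4 = 10)
B(j, k) = 10 + j*k*(6 + k) (B(j, k) = ((k + 6)*j)*k + 10 = ((6 + k)*j)*k + 10 = (j*(6 + k))*k + 10 = j*k*(6 + k) + 10 = 10 + j*k*(6 + k))
300 - (B(-7/11, -8) - 233) = 300 - ((10 - 7/11*(-8)² + 6*(-7/11)*(-8)) - 233) = 300 - ((10 - 7*1/11*64 + 6*(-7*1/11)*(-8)) - 233) = 300 - ((10 - 7/11*64 + 6*(-7/11)*(-8)) - 233) = 300 - ((10 - 448/11 + 336/11) - 233) = 300 - (-2/11 - 233) = 300 - 1*(-2565/11) = 300 + 2565/11 = 5865/11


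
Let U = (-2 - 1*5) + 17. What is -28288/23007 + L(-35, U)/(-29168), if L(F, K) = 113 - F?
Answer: -207127355/167767044 ≈ -1.2346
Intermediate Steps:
U = 10 (U = (-2 - 5) + 17 = -7 + 17 = 10)
-28288/23007 + L(-35, U)/(-29168) = -28288/23007 + (113 - 1*(-35))/(-29168) = -28288*1/23007 + (113 + 35)*(-1/29168) = -28288/23007 + 148*(-1/29168) = -28288/23007 - 37/7292 = -207127355/167767044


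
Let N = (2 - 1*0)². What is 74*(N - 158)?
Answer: -11396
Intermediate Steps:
N = 4 (N = (2 + 0)² = 2² = 4)
74*(N - 158) = 74*(4 - 158) = 74*(-154) = -11396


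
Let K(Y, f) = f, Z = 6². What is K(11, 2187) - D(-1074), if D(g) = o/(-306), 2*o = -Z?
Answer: 37178/17 ≈ 2186.9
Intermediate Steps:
Z = 36
o = -18 (o = (-1*36)/2 = (½)*(-36) = -18)
D(g) = 1/17 (D(g) = -18/(-306) = -1/306*(-18) = 1/17)
K(11, 2187) - D(-1074) = 2187 - 1*1/17 = 2187 - 1/17 = 37178/17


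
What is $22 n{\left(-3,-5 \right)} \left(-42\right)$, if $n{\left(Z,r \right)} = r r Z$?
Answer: $69300$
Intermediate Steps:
$n{\left(Z,r \right)} = Z r^{2}$ ($n{\left(Z,r \right)} = r^{2} Z = Z r^{2}$)
$22 n{\left(-3,-5 \right)} \left(-42\right) = 22 \left(- 3 \left(-5\right)^{2}\right) \left(-42\right) = 22 \left(\left(-3\right) 25\right) \left(-42\right) = 22 \left(-75\right) \left(-42\right) = \left(-1650\right) \left(-42\right) = 69300$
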